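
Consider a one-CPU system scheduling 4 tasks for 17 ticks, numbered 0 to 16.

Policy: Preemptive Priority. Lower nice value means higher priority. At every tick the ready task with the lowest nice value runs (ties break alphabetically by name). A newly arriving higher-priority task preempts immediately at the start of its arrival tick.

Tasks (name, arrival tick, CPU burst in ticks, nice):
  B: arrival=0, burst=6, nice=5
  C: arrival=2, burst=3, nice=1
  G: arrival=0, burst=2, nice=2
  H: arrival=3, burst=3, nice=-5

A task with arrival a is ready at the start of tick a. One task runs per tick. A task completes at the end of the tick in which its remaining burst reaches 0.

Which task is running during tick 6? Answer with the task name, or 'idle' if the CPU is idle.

t=0: ready={B,G} → run G
t=1: ready={B,G} → run G
t=2: ready={B,C} → run C
t=3: ready={B,C,H} → run H
t=4: ready={B,C,H} → run H
t=5: ready={B,C,H} → run H
t=6: ready={B,C} → run C
t=7: ready={B,C} → run C
t=8: ready={B} → run B
t=9: ready={B} → run B
t=10: ready={B} → run B
t=11: ready={B} → run B
t=12: ready={B} → run B
t=13: ready={B} → run B
t=14: (idle)
t=15: (idle)
t=16: (idle)

running at tick 6 = C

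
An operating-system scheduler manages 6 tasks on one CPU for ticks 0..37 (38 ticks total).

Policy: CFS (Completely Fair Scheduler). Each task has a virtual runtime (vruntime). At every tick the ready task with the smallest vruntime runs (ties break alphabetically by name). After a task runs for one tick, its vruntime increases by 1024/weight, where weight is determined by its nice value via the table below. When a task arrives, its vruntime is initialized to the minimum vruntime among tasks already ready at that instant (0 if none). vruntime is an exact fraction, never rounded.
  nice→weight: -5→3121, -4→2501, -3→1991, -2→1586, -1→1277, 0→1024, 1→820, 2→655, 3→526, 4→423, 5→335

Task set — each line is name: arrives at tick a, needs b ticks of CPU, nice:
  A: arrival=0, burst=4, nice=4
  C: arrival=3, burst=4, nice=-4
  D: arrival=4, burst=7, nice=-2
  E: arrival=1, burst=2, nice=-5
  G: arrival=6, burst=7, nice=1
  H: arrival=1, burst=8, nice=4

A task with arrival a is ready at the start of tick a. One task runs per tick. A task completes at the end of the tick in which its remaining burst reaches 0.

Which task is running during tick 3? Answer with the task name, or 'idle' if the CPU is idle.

running at tick 3 = C

t=0: vr[A=0] → run A
t=1: vr[A=1024/423 E=1024/423 H=1024/423] → run A
t=2: vr[A=2048/423 E=1024/423 H=1024/423] → run E
t=3: vr[A=2048/423 C=1024/423 E=3629056/1320183 H=1024/423] → run C
t=4: vr[A=2048/423 C=2994176/1057923 D=1024/423 E=3629056/1320183 H=1024/423] → run D
t=5: vr[A=2048/423 C=2994176/1057923 D=1028608/335439 E=3629056/1320183 H=1024/423] → run H
t=6: vr[A=2048/423 C=2994176/1057923 D=1028608/335439 E=3629056/1320183 G=3629056/1320183 H=2048/423] → run E
t=7: vr[A=2048/423 C=2994176/1057923 D=1028608/335439 G=3629056/1320183 H=2048/423] → run G
t=8: vr[A=2048/423 C=2994176/1057923 D=1028608/335439 G=1081923328/270637515 H=2048/423] → run C
t=9: vr[A=2048/423 C=3427328/1057923 D=1028608/335439 G=1081923328/270637515 H=2048/423] → run D
t=10: vr[A=2048/423 C=3427328/1057923 D=1245184/335439 G=1081923328/270637515 H=2048/423] → run C
t=11: vr[A=2048/423 C=3860480/1057923 D=1245184/335439 G=1081923328/270637515 H=2048/423] → run C
t=12: vr[A=2048/423 D=1245184/335439 G=1081923328/270637515 H=2048/423] → run D
t=13: vr[A=2048/423 D=1461760/335439 G=1081923328/270637515 H=2048/423] → run G
t=14: vr[A=2048/423 D=1461760/335439 G=1419890176/270637515 H=2048/423] → run D
t=15: vr[A=2048/423 D=1678336/335439 G=1419890176/270637515 H=2048/423] → run A
t=16: vr[A=1024/141 D=1678336/335439 G=1419890176/270637515 H=2048/423] → run H
t=17: vr[A=1024/141 D=1678336/335439 G=1419890176/270637515 H=1024/141] → run D
t=18: vr[A=1024/141 D=1894912/335439 G=1419890176/270637515 H=1024/141] → run G
t=19: vr[A=1024/141 D=1894912/335439 G=1757857024/270637515 H=1024/141] → run D
t=20: vr[A=1024/141 D=2111488/335439 G=1757857024/270637515 H=1024/141] → run D
t=21: vr[A=1024/141 G=1757857024/270637515 H=1024/141] → run G
t=22: vr[A=1024/141 G=2095823872/270637515 H=1024/141] → run A
t=23: vr[G=2095823872/270637515 H=1024/141] → run H
t=24: vr[G=2095823872/270637515 H=4096/423] → run G
t=25: vr[G=486758144/54127503 H=4096/423] → run G
t=26: vr[G=2771757568/270637515 H=4096/423] → run H
t=27: vr[G=2771757568/270637515 H=5120/423] → run G
t=28: vr[H=5120/423] → run H
t=29: vr[H=2048/141] → run H
t=30: vr[H=7168/423] → run H
t=31: vr[H=8192/423] → run H
t=32: (idle)
t=33: (idle)
t=34: (idle)
t=35: (idle)
t=36: (idle)
t=37: (idle)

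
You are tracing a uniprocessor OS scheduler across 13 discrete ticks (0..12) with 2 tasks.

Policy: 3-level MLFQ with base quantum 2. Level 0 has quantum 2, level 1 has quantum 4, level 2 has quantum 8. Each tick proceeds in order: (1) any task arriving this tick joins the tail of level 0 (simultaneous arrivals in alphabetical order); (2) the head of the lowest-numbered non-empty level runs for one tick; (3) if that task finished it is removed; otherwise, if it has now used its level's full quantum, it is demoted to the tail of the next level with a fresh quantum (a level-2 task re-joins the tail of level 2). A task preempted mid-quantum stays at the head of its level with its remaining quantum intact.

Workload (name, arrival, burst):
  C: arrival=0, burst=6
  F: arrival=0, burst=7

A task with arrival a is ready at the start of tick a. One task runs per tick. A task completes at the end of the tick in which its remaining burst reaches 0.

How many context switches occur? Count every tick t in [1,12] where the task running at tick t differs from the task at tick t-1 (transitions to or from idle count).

t=0: L0/L1/L2 = CF/-/- → run C
t=1: L0/L1/L2 = CF/-/- → run C
t=2: L0/L1/L2 = F/C/- → run F
t=3: L0/L1/L2 = F/C/- → run F
t=4: L0/L1/L2 = -/CF/- → run C
t=5: L0/L1/L2 = -/CF/- → run C
t=6: L0/L1/L2 = -/CF/- → run C
t=7: L0/L1/L2 = -/CF/- → run C
t=8: L0/L1/L2 = -/F/- → run F
t=9: L0/L1/L2 = -/F/- → run F
t=10: L0/L1/L2 = -/F/- → run F
t=11: L0/L1/L2 = -/F/- → run F
t=12: L0/L1/L2 = -/-/F → run F

context switches = 3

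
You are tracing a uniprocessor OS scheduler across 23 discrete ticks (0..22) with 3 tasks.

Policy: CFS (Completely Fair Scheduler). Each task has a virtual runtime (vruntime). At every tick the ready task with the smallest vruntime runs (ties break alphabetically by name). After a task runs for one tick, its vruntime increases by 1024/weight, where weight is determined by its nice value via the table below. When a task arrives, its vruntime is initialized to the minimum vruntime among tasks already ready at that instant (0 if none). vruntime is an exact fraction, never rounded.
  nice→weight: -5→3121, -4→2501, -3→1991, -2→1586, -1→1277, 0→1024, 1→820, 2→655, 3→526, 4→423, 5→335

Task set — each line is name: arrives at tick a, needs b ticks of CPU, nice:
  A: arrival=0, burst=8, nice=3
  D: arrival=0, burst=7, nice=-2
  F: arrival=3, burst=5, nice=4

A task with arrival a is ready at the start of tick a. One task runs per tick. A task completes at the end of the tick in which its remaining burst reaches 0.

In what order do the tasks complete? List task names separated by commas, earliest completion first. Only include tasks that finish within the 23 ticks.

t=0: vr[A=0 D=0] → run A
t=1: vr[A=512/263 D=0] → run D
t=2: vr[A=512/263 D=512/793] → run D
t=3: vr[A=512/263 D=1024/793 F=1024/793] → run D
t=4: vr[A=512/263 D=1536/793 F=1024/793] → run F
t=5: vr[A=512/263 D=1536/793 F=1245184/335439] → run D
t=6: vr[A=512/263 D=2048/793 F=1245184/335439] → run A
t=7: vr[A=1024/263 D=2048/793 F=1245184/335439] → run D
t=8: vr[A=1024/263 D=2560/793 F=1245184/335439] → run D
t=9: vr[A=1024/263 D=3072/793 F=1245184/335439] → run F
t=10: vr[A=1024/263 D=3072/793 F=2057216/335439] → run D
t=11: vr[A=1024/263 F=2057216/335439] → run A
t=12: vr[A=1536/263 F=2057216/335439] → run A
t=13: vr[A=2048/263 F=2057216/335439] → run F
t=14: vr[A=2048/263 F=956416/111813] → run A
t=15: vr[A=2560/263 F=956416/111813] → run F
t=16: vr[A=2560/263 F=3681280/335439] → run A
t=17: vr[A=3072/263 F=3681280/335439] → run F
t=18: vr[A=3072/263] → run A
t=19: vr[A=3584/263] → run A
t=20: (idle)
t=21: (idle)
t=22: (idle)

completion order = D, F, A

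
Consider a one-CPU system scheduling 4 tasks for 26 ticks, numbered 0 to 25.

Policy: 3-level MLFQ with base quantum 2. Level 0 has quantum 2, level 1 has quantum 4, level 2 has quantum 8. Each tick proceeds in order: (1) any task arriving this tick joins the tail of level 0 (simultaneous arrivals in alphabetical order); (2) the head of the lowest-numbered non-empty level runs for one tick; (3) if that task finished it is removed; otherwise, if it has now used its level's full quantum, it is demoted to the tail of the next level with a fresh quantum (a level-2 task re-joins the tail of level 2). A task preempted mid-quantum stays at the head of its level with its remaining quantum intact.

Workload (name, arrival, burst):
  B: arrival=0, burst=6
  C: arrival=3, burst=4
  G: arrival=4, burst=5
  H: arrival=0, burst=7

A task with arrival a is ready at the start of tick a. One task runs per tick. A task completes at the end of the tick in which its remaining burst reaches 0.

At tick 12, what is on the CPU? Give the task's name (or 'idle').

running at tick 12 = H

t=0: L0/L1/L2 = BH/-/- → run B
t=1: L0/L1/L2 = BH/-/- → run B
t=2: L0/L1/L2 = H/B/- → run H
t=3: L0/L1/L2 = HC/B/- → run H
t=4: L0/L1/L2 = CG/BH/- → run C
t=5: L0/L1/L2 = CG/BH/- → run C
t=6: L0/L1/L2 = G/BHC/- → run G
t=7: L0/L1/L2 = G/BHC/- → run G
t=8: L0/L1/L2 = -/BHCG/- → run B
t=9: L0/L1/L2 = -/BHCG/- → run B
t=10: L0/L1/L2 = -/BHCG/- → run B
t=11: L0/L1/L2 = -/BHCG/- → run B
t=12: L0/L1/L2 = -/HCG/- → run H
t=13: L0/L1/L2 = -/HCG/- → run H
t=14: L0/L1/L2 = -/HCG/- → run H
t=15: L0/L1/L2 = -/HCG/- → run H
t=16: L0/L1/L2 = -/CG/H → run C
t=17: L0/L1/L2 = -/CG/H → run C
t=18: L0/L1/L2 = -/G/H → run G
t=19: L0/L1/L2 = -/G/H → run G
t=20: L0/L1/L2 = -/G/H → run G
t=21: L0/L1/L2 = -/-/H → run H
t=22: (idle)
t=23: (idle)
t=24: (idle)
t=25: (idle)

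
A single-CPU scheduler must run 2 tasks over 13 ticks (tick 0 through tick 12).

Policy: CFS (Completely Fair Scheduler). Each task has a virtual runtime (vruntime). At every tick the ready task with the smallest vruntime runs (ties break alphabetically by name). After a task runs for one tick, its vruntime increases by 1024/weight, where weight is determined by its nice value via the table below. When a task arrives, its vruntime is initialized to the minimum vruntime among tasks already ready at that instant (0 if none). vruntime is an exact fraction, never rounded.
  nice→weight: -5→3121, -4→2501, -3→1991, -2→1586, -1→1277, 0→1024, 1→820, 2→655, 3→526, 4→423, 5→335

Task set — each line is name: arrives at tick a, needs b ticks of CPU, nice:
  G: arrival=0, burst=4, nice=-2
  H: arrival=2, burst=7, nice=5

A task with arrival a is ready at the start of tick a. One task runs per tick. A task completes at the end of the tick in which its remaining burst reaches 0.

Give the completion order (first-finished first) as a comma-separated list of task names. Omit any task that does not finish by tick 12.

t=0: vr[G=0] → run G
t=1: vr[G=512/793] → run G
t=2: vr[G=1024/793 H=1024/793] → run G
t=3: vr[G=1536/793 H=1024/793] → run H
t=4: vr[G=1536/793 H=1155072/265655] → run G
t=5: vr[H=1155072/265655] → run H
t=6: vr[H=1967104/265655] → run H
t=7: vr[H=2779136/265655] → run H
t=8: vr[H=3591168/265655] → run H
t=9: vr[H=880640/53131] → run H
t=10: vr[H=5215232/265655] → run H
t=11: (idle)
t=12: (idle)

completion order = G, H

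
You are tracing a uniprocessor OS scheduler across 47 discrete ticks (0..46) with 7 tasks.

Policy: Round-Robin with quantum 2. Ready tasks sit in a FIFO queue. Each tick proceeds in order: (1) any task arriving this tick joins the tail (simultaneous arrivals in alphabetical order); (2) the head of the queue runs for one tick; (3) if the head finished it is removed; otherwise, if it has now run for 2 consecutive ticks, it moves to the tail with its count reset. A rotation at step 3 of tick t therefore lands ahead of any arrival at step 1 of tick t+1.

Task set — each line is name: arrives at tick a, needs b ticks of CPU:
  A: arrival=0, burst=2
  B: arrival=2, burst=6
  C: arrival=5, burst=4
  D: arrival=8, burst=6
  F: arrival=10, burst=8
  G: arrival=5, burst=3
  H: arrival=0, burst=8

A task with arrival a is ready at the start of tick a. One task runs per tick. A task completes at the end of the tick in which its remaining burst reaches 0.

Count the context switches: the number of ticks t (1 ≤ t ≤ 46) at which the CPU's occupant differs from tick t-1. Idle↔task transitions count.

context switches = 18

t=0: queue=[A,H] q_used=0 → run A
t=1: queue=[A,H] q_used=1 → run A
t=2: queue=[H,B] q_used=0 → run H
t=3: queue=[H,B] q_used=1 → run H
t=4: queue=[B,H] q_used=0 → run B
t=5: queue=[B,H,C,G] q_used=1 → run B
t=6: queue=[H,C,G,B] q_used=0 → run H
t=7: queue=[H,C,G,B] q_used=1 → run H
t=8: queue=[C,G,B,H,D] q_used=0 → run C
t=9: queue=[C,G,B,H,D] q_used=1 → run C
t=10: queue=[G,B,H,D,C,F] q_used=0 → run G
t=11: queue=[G,B,H,D,C,F] q_used=1 → run G
t=12: queue=[B,H,D,C,F,G] q_used=0 → run B
t=13: queue=[B,H,D,C,F,G] q_used=1 → run B
t=14: queue=[H,D,C,F,G,B] q_used=0 → run H
t=15: queue=[H,D,C,F,G,B] q_used=1 → run H
t=16: queue=[D,C,F,G,B,H] q_used=0 → run D
t=17: queue=[D,C,F,G,B,H] q_used=1 → run D
t=18: queue=[C,F,G,B,H,D] q_used=0 → run C
t=19: queue=[C,F,G,B,H,D] q_used=1 → run C
t=20: queue=[F,G,B,H,D] q_used=0 → run F
t=21: queue=[F,G,B,H,D] q_used=1 → run F
t=22: queue=[G,B,H,D,F] q_used=0 → run G
t=23: queue=[B,H,D,F] q_used=0 → run B
t=24: queue=[B,H,D,F] q_used=1 → run B
t=25: queue=[H,D,F] q_used=0 → run H
t=26: queue=[H,D,F] q_used=1 → run H
t=27: queue=[D,F] q_used=0 → run D
t=28: queue=[D,F] q_used=1 → run D
t=29: queue=[F,D] q_used=0 → run F
t=30: queue=[F,D] q_used=1 → run F
t=31: queue=[D,F] q_used=0 → run D
t=32: queue=[D,F] q_used=1 → run D
t=33: queue=[F] q_used=0 → run F
t=34: queue=[F] q_used=1 → run F
t=35: queue=[F] q_used=0 → run F
t=36: queue=[F] q_used=1 → run F
t=37: (idle)
t=38: (idle)
t=39: (idle)
t=40: (idle)
t=41: (idle)
t=42: (idle)
t=43: (idle)
t=44: (idle)
t=45: (idle)
t=46: (idle)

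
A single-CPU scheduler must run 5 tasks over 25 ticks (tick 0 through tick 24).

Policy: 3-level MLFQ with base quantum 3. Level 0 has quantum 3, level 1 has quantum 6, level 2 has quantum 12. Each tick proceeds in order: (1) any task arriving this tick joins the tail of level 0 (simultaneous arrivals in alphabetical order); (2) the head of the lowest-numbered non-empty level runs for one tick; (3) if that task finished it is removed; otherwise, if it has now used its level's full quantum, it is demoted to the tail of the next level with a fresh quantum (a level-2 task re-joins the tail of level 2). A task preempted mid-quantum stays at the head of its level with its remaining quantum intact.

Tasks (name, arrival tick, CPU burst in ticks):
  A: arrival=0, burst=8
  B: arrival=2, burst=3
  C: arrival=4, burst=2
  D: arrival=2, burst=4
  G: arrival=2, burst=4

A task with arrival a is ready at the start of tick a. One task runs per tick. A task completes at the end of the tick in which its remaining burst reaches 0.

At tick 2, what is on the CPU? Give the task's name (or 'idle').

running at tick 2 = A

t=0: L0/L1/L2 = A/-/- → run A
t=1: L0/L1/L2 = A/-/- → run A
t=2: L0/L1/L2 = ABDG/-/- → run A
t=3: L0/L1/L2 = BDG/A/- → run B
t=4: L0/L1/L2 = BDGC/A/- → run B
t=5: L0/L1/L2 = BDGC/A/- → run B
t=6: L0/L1/L2 = DGC/A/- → run D
t=7: L0/L1/L2 = DGC/A/- → run D
t=8: L0/L1/L2 = DGC/A/- → run D
t=9: L0/L1/L2 = GC/AD/- → run G
t=10: L0/L1/L2 = GC/AD/- → run G
t=11: L0/L1/L2 = GC/AD/- → run G
t=12: L0/L1/L2 = C/ADG/- → run C
t=13: L0/L1/L2 = C/ADG/- → run C
t=14: L0/L1/L2 = -/ADG/- → run A
t=15: L0/L1/L2 = -/ADG/- → run A
t=16: L0/L1/L2 = -/ADG/- → run A
t=17: L0/L1/L2 = -/ADG/- → run A
t=18: L0/L1/L2 = -/ADG/- → run A
t=19: L0/L1/L2 = -/DG/- → run D
t=20: L0/L1/L2 = -/G/- → run G
t=21: (idle)
t=22: (idle)
t=23: (idle)
t=24: (idle)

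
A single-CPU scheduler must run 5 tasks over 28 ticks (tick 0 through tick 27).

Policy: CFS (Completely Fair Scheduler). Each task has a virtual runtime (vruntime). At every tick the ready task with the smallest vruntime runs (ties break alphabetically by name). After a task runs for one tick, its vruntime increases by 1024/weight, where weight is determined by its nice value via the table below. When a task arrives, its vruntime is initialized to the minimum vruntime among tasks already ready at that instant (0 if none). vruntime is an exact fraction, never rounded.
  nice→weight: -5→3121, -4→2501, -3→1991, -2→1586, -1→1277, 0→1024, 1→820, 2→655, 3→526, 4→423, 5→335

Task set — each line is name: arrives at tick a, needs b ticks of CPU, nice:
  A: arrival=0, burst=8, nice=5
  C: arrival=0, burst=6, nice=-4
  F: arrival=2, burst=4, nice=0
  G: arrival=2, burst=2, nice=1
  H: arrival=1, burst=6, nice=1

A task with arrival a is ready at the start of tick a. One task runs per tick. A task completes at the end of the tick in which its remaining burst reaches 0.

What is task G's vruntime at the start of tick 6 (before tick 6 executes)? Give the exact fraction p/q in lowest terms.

t=0: vr[A=0 C=0] → run A
t=1: vr[A=1024/335 C=0 H=0] → run C
t=2: vr[A=1024/335 C=1024/2501 F=0 G=0 H=0] → run F
t=3: vr[A=1024/335 C=1024/2501 F=1 G=0 H=0] → run G
t=4: vr[A=1024/335 C=1024/2501 F=1 G=256/205 H=0] → run H
t=5: vr[A=1024/335 C=1024/2501 F=1 G=256/205 H=256/205] → run C
t=6: vr[A=1024/335 C=2048/2501 F=1 G=256/205 H=256/205] → run C
t=7: vr[A=1024/335 C=3072/2501 F=1 G=256/205 H=256/205] → run F
t=8: vr[A=1024/335 C=3072/2501 F=2 G=256/205 H=256/205] → run C
t=9: vr[A=1024/335 C=4096/2501 F=2 G=256/205 H=256/205] → run G
t=10: vr[A=1024/335 C=4096/2501 F=2 H=256/205] → run H
t=11: vr[A=1024/335 C=4096/2501 F=2 H=512/205] → run C
t=12: vr[A=1024/335 C=5120/2501 F=2 H=512/205] → run F
t=13: vr[A=1024/335 C=5120/2501 F=3 H=512/205] → run C
t=14: vr[A=1024/335 F=3 H=512/205] → run H
t=15: vr[A=1024/335 F=3 H=768/205] → run F
t=16: vr[A=1024/335 H=768/205] → run A
t=17: vr[A=2048/335 H=768/205] → run H
t=18: vr[A=2048/335 H=1024/205] → run H
t=19: vr[A=2048/335 H=256/41] → run A
t=20: vr[A=3072/335 H=256/41] → run H
t=21: vr[A=3072/335] → run A
t=22: vr[A=4096/335] → run A
t=23: vr[A=1024/67] → run A
t=24: vr[A=6144/335] → run A
t=25: vr[A=7168/335] → run A
t=26: (idle)
t=27: (idle)

vruntime(G, start of tick 6) = 256/205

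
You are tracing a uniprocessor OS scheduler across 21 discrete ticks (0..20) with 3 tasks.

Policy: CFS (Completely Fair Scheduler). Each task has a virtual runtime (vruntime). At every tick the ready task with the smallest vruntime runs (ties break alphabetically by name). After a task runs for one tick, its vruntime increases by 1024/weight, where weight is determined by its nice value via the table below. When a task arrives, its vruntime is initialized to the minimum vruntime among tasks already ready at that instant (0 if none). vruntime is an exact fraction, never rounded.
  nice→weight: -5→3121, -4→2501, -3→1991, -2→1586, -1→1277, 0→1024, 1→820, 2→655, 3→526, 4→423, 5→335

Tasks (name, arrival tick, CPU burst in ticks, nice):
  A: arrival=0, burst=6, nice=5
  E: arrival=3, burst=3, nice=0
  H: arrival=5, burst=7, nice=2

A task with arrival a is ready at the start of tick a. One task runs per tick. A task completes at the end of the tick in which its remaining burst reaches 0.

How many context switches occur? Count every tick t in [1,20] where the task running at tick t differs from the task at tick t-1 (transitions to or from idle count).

t=0: vr[A=0] → run A
t=1: vr[A=1024/335] → run A
t=2: vr[A=2048/335] → run A
t=3: vr[A=3072/335 E=3072/335] → run A
t=4: vr[A=4096/335 E=3072/335] → run E
t=5: vr[A=4096/335 E=3407/335 H=3407/335] → run E
t=6: vr[A=4096/335 E=3742/335 H=3407/335] → run H
t=7: vr[A=4096/335 E=3742/335 H=102985/8777] → run E
t=8: vr[A=4096/335 H=102985/8777] → run H
t=9: vr[A=4096/335 H=583533/43885] → run A
t=10: vr[A=1024/67 H=583533/43885] → run H
t=11: vr[A=1024/67 H=652141/43885] → run H
t=12: vr[A=1024/67 H=720749/43885] → run A
t=13: vr[H=720749/43885] → run H
t=14: vr[H=789357/43885] → run H
t=15: vr[H=171593/8777] → run H
t=16: (idle)
t=17: (idle)
t=18: (idle)
t=19: (idle)
t=20: (idle)

context switches = 9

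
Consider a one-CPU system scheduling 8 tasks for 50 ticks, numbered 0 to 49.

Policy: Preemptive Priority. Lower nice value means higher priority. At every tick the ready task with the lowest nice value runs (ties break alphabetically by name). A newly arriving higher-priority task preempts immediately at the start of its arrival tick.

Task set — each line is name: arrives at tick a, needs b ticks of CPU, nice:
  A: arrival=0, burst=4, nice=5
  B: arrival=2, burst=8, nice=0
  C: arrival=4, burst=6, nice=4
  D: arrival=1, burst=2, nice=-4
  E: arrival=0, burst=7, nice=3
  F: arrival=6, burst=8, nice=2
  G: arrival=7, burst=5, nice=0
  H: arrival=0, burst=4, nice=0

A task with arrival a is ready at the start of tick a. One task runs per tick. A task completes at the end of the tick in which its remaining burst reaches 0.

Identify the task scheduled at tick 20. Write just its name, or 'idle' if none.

running at tick 20 = F

t=0: ready={A,E,H} → run H
t=1: ready={A,D,E,H} → run D
t=2: ready={A,B,D,E,H} → run D
t=3: ready={A,B,E,H} → run B
t=4: ready={A,B,C,E,H} → run B
t=5: ready={A,B,C,E,H} → run B
t=6: ready={A,B,C,E,F,H} → run B
t=7: ready={A,B,C,E,F,G,H} → run B
t=8: ready={A,B,C,E,F,G,H} → run B
t=9: ready={A,B,C,E,F,G,H} → run B
t=10: ready={A,B,C,E,F,G,H} → run B
t=11: ready={A,C,E,F,G,H} → run G
t=12: ready={A,C,E,F,G,H} → run G
t=13: ready={A,C,E,F,G,H} → run G
t=14: ready={A,C,E,F,G,H} → run G
t=15: ready={A,C,E,F,G,H} → run G
t=16: ready={A,C,E,F,H} → run H
t=17: ready={A,C,E,F,H} → run H
t=18: ready={A,C,E,F,H} → run H
t=19: ready={A,C,E,F} → run F
t=20: ready={A,C,E,F} → run F
t=21: ready={A,C,E,F} → run F
t=22: ready={A,C,E,F} → run F
t=23: ready={A,C,E,F} → run F
t=24: ready={A,C,E,F} → run F
t=25: ready={A,C,E,F} → run F
t=26: ready={A,C,E,F} → run F
t=27: ready={A,C,E} → run E
t=28: ready={A,C,E} → run E
t=29: ready={A,C,E} → run E
t=30: ready={A,C,E} → run E
t=31: ready={A,C,E} → run E
t=32: ready={A,C,E} → run E
t=33: ready={A,C,E} → run E
t=34: ready={A,C} → run C
t=35: ready={A,C} → run C
t=36: ready={A,C} → run C
t=37: ready={A,C} → run C
t=38: ready={A,C} → run C
t=39: ready={A,C} → run C
t=40: ready={A} → run A
t=41: ready={A} → run A
t=42: ready={A} → run A
t=43: ready={A} → run A
t=44: (idle)
t=45: (idle)
t=46: (idle)
t=47: (idle)
t=48: (idle)
t=49: (idle)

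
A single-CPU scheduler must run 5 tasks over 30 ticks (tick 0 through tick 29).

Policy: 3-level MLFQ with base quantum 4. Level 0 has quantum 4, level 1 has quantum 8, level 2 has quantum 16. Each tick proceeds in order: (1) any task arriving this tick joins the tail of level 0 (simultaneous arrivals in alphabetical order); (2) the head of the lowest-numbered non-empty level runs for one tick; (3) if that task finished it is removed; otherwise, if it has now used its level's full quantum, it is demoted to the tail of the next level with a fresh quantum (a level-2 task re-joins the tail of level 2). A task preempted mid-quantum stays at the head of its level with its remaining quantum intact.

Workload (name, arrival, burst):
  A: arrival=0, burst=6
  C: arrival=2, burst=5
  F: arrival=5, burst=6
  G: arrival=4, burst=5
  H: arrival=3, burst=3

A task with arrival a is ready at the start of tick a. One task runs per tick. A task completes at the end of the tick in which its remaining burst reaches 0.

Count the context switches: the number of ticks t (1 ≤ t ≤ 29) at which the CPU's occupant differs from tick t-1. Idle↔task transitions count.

context switches = 9

t=0: L0/L1/L2 = A/-/- → run A
t=1: L0/L1/L2 = A/-/- → run A
t=2: L0/L1/L2 = AC/-/- → run A
t=3: L0/L1/L2 = ACH/-/- → run A
t=4: L0/L1/L2 = CHG/A/- → run C
t=5: L0/L1/L2 = CHGF/A/- → run C
t=6: L0/L1/L2 = CHGF/A/- → run C
t=7: L0/L1/L2 = CHGF/A/- → run C
t=8: L0/L1/L2 = HGF/AC/- → run H
t=9: L0/L1/L2 = HGF/AC/- → run H
t=10: L0/L1/L2 = HGF/AC/- → run H
t=11: L0/L1/L2 = GF/AC/- → run G
t=12: L0/L1/L2 = GF/AC/- → run G
t=13: L0/L1/L2 = GF/AC/- → run G
t=14: L0/L1/L2 = GF/AC/- → run G
t=15: L0/L1/L2 = F/ACG/- → run F
t=16: L0/L1/L2 = F/ACG/- → run F
t=17: L0/L1/L2 = F/ACG/- → run F
t=18: L0/L1/L2 = F/ACG/- → run F
t=19: L0/L1/L2 = -/ACGF/- → run A
t=20: L0/L1/L2 = -/ACGF/- → run A
t=21: L0/L1/L2 = -/CGF/- → run C
t=22: L0/L1/L2 = -/GF/- → run G
t=23: L0/L1/L2 = -/F/- → run F
t=24: L0/L1/L2 = -/F/- → run F
t=25: (idle)
t=26: (idle)
t=27: (idle)
t=28: (idle)
t=29: (idle)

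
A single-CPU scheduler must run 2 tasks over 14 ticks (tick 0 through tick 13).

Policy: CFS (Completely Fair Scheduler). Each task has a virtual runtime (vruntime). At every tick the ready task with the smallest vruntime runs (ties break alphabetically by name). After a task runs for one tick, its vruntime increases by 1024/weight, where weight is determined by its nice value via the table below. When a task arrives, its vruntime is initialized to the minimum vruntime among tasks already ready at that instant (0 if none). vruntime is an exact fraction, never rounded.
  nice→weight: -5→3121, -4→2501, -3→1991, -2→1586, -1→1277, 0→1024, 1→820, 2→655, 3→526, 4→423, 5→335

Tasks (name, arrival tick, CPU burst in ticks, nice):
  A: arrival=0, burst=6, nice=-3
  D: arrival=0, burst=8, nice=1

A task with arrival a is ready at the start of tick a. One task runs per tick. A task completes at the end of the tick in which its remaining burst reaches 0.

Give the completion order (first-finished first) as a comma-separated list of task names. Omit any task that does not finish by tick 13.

t=0: vr[A=0 D=0] → run A
t=1: vr[A=1024/1991 D=0] → run D
t=2: vr[A=1024/1991 D=256/205] → run A
t=3: vr[A=2048/1991 D=256/205] → run A
t=4: vr[A=3072/1991 D=256/205] → run D
t=5: vr[A=3072/1991 D=512/205] → run A
t=6: vr[A=4096/1991 D=512/205] → run A
t=7: vr[A=5120/1991 D=512/205] → run D
t=8: vr[A=5120/1991 D=768/205] → run A
t=9: vr[D=768/205] → run D
t=10: vr[D=1024/205] → run D
t=11: vr[D=256/41] → run D
t=12: vr[D=1536/205] → run D
t=13: vr[D=1792/205] → run D

completion order = A, D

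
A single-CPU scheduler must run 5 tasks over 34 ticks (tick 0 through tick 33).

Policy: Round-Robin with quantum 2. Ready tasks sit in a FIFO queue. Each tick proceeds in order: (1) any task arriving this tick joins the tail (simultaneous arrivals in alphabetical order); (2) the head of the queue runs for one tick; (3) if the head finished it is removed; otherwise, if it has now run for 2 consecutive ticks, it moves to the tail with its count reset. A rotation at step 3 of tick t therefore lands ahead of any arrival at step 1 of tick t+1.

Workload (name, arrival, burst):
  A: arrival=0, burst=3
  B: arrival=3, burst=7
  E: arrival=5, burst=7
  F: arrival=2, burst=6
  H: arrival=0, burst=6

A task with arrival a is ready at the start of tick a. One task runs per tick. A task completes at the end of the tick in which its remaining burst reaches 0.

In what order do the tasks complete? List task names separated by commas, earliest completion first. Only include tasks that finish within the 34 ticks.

t=0: queue=[A,H] q_used=0 → run A
t=1: queue=[A,H] q_used=1 → run A
t=2: queue=[H,A,F] q_used=0 → run H
t=3: queue=[H,A,F,B] q_used=1 → run H
t=4: queue=[A,F,B,H] q_used=0 → run A
t=5: queue=[F,B,H,E] q_used=0 → run F
t=6: queue=[F,B,H,E] q_used=1 → run F
t=7: queue=[B,H,E,F] q_used=0 → run B
t=8: queue=[B,H,E,F] q_used=1 → run B
t=9: queue=[H,E,F,B] q_used=0 → run H
t=10: queue=[H,E,F,B] q_used=1 → run H
t=11: queue=[E,F,B,H] q_used=0 → run E
t=12: queue=[E,F,B,H] q_used=1 → run E
t=13: queue=[F,B,H,E] q_used=0 → run F
t=14: queue=[F,B,H,E] q_used=1 → run F
t=15: queue=[B,H,E,F] q_used=0 → run B
t=16: queue=[B,H,E,F] q_used=1 → run B
t=17: queue=[H,E,F,B] q_used=0 → run H
t=18: queue=[H,E,F,B] q_used=1 → run H
t=19: queue=[E,F,B] q_used=0 → run E
t=20: queue=[E,F,B] q_used=1 → run E
t=21: queue=[F,B,E] q_used=0 → run F
t=22: queue=[F,B,E] q_used=1 → run F
t=23: queue=[B,E] q_used=0 → run B
t=24: queue=[B,E] q_used=1 → run B
t=25: queue=[E,B] q_used=0 → run E
t=26: queue=[E,B] q_used=1 → run E
t=27: queue=[B,E] q_used=0 → run B
t=28: queue=[E] q_used=0 → run E
t=29: (idle)
t=30: (idle)
t=31: (idle)
t=32: (idle)
t=33: (idle)

completion order = A, H, F, B, E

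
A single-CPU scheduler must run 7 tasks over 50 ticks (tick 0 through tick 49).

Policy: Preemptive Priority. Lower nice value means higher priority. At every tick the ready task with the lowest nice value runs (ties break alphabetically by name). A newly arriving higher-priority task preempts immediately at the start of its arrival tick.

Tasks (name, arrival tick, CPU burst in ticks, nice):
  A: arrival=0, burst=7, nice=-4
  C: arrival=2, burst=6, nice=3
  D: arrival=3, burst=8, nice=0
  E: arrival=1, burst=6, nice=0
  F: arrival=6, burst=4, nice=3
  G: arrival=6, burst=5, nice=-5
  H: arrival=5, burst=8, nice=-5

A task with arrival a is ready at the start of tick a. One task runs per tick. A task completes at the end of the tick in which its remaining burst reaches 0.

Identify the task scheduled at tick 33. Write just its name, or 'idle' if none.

running at tick 33 = E

t=0: ready={A} → run A
t=1: ready={A,E} → run A
t=2: ready={A,C,E} → run A
t=3: ready={A,C,D,E} → run A
t=4: ready={A,C,D,E} → run A
t=5: ready={A,C,D,E,H} → run H
t=6: ready={A,C,D,E,F,G,H} → run G
t=7: ready={A,C,D,E,F,G,H} → run G
t=8: ready={A,C,D,E,F,G,H} → run G
t=9: ready={A,C,D,E,F,G,H} → run G
t=10: ready={A,C,D,E,F,G,H} → run G
t=11: ready={A,C,D,E,F,H} → run H
t=12: ready={A,C,D,E,F,H} → run H
t=13: ready={A,C,D,E,F,H} → run H
t=14: ready={A,C,D,E,F,H} → run H
t=15: ready={A,C,D,E,F,H} → run H
t=16: ready={A,C,D,E,F,H} → run H
t=17: ready={A,C,D,E,F,H} → run H
t=18: ready={A,C,D,E,F} → run A
t=19: ready={A,C,D,E,F} → run A
t=20: ready={C,D,E,F} → run D
t=21: ready={C,D,E,F} → run D
t=22: ready={C,D,E,F} → run D
t=23: ready={C,D,E,F} → run D
t=24: ready={C,D,E,F} → run D
t=25: ready={C,D,E,F} → run D
t=26: ready={C,D,E,F} → run D
t=27: ready={C,D,E,F} → run D
t=28: ready={C,E,F} → run E
t=29: ready={C,E,F} → run E
t=30: ready={C,E,F} → run E
t=31: ready={C,E,F} → run E
t=32: ready={C,E,F} → run E
t=33: ready={C,E,F} → run E
t=34: ready={C,F} → run C
t=35: ready={C,F} → run C
t=36: ready={C,F} → run C
t=37: ready={C,F} → run C
t=38: ready={C,F} → run C
t=39: ready={C,F} → run C
t=40: ready={F} → run F
t=41: ready={F} → run F
t=42: ready={F} → run F
t=43: ready={F} → run F
t=44: (idle)
t=45: (idle)
t=46: (idle)
t=47: (idle)
t=48: (idle)
t=49: (idle)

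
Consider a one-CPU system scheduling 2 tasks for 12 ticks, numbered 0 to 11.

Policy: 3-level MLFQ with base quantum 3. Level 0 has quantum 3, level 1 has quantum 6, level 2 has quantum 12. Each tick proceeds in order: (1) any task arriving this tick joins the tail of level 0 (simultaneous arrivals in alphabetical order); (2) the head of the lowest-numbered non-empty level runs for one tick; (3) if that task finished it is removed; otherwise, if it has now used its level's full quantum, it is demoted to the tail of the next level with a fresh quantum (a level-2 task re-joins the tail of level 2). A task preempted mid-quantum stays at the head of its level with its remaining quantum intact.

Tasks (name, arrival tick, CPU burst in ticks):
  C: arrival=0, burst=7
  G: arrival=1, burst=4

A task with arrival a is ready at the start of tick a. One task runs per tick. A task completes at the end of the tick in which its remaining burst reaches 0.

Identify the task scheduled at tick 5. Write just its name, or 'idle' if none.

t=0: L0/L1/L2 = C/-/- → run C
t=1: L0/L1/L2 = CG/-/- → run C
t=2: L0/L1/L2 = CG/-/- → run C
t=3: L0/L1/L2 = G/C/- → run G
t=4: L0/L1/L2 = G/C/- → run G
t=5: L0/L1/L2 = G/C/- → run G
t=6: L0/L1/L2 = -/CG/- → run C
t=7: L0/L1/L2 = -/CG/- → run C
t=8: L0/L1/L2 = -/CG/- → run C
t=9: L0/L1/L2 = -/CG/- → run C
t=10: L0/L1/L2 = -/G/- → run G
t=11: (idle)

running at tick 5 = G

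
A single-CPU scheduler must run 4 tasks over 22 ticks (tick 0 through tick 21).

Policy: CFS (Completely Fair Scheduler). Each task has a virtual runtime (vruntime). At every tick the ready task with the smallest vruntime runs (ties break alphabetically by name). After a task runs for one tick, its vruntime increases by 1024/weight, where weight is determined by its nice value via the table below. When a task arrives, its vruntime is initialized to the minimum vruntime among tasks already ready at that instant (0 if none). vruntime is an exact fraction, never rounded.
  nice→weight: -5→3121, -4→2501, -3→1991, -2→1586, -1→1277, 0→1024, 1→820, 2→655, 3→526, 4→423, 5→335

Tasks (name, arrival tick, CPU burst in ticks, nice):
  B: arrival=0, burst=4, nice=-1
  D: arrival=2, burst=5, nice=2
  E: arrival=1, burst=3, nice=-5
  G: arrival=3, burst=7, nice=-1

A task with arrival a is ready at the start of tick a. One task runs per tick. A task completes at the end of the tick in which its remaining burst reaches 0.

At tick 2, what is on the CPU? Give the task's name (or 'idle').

running at tick 2 = D

t=0: vr[B=0] → run B
t=1: vr[B=1024/1277 E=1024/1277] → run B
t=2: vr[B=2048/1277 D=1024/1277 E=1024/1277] → run D
t=3: vr[B=2048/1277 D=1978368/836435 E=1024/1277 G=1024/1277] → run E
t=4: vr[B=2048/1277 D=1978368/836435 E=4503552/3985517 G=1024/1277] → run G
t=5: vr[B=2048/1277 D=1978368/836435 E=4503552/3985517 G=2048/1277] → run E
t=6: vr[B=2048/1277 D=1978368/836435 E=5811200/3985517 G=2048/1277] → run E
t=7: vr[B=2048/1277 D=1978368/836435 G=2048/1277] → run B
t=8: vr[B=3072/1277 D=1978368/836435 G=2048/1277] → run G
t=9: vr[B=3072/1277 D=1978368/836435 G=3072/1277] → run D
t=10: vr[B=3072/1277 D=3286016/836435 G=3072/1277] → run B
t=11: vr[D=3286016/836435 G=3072/1277] → run G
t=12: vr[D=3286016/836435 G=4096/1277] → run G
t=13: vr[D=3286016/836435 G=5120/1277] → run D
t=14: vr[D=4593664/836435 G=5120/1277] → run G
t=15: vr[D=4593664/836435 G=6144/1277] → run G
t=16: vr[D=4593664/836435 G=7168/1277] → run D
t=17: vr[D=5901312/836435 G=7168/1277] → run G
t=18: vr[D=5901312/836435] → run D
t=19: (idle)
t=20: (idle)
t=21: (idle)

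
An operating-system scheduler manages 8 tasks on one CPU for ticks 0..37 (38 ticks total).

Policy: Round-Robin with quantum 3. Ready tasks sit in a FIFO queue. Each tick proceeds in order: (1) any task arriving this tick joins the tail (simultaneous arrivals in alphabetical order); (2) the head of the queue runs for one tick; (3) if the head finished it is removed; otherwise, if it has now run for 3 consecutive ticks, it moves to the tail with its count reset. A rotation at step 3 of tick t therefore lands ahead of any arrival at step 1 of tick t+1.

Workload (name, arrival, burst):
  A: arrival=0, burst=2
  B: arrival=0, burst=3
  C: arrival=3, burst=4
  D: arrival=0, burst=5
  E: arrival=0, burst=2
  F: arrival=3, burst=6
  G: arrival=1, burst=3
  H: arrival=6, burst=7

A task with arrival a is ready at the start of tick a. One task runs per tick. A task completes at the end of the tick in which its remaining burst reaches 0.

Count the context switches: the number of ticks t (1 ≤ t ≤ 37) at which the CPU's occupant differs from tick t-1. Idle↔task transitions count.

t=0: queue=[A,B,D,E] q_used=0 → run A
t=1: queue=[A,B,D,E,G] q_used=1 → run A
t=2: queue=[B,D,E,G] q_used=0 → run B
t=3: queue=[B,D,E,G,C,F] q_used=1 → run B
t=4: queue=[B,D,E,G,C,F] q_used=2 → run B
t=5: queue=[D,E,G,C,F] q_used=0 → run D
t=6: queue=[D,E,G,C,F,H] q_used=1 → run D
t=7: queue=[D,E,G,C,F,H] q_used=2 → run D
t=8: queue=[E,G,C,F,H,D] q_used=0 → run E
t=9: queue=[E,G,C,F,H,D] q_used=1 → run E
t=10: queue=[G,C,F,H,D] q_used=0 → run G
t=11: queue=[G,C,F,H,D] q_used=1 → run G
t=12: queue=[G,C,F,H,D] q_used=2 → run G
t=13: queue=[C,F,H,D] q_used=0 → run C
t=14: queue=[C,F,H,D] q_used=1 → run C
t=15: queue=[C,F,H,D] q_used=2 → run C
t=16: queue=[F,H,D,C] q_used=0 → run F
t=17: queue=[F,H,D,C] q_used=1 → run F
t=18: queue=[F,H,D,C] q_used=2 → run F
t=19: queue=[H,D,C,F] q_used=0 → run H
t=20: queue=[H,D,C,F] q_used=1 → run H
t=21: queue=[H,D,C,F] q_used=2 → run H
t=22: queue=[D,C,F,H] q_used=0 → run D
t=23: queue=[D,C,F,H] q_used=1 → run D
t=24: queue=[C,F,H] q_used=0 → run C
t=25: queue=[F,H] q_used=0 → run F
t=26: queue=[F,H] q_used=1 → run F
t=27: queue=[F,H] q_used=2 → run F
t=28: queue=[H] q_used=0 → run H
t=29: queue=[H] q_used=1 → run H
t=30: queue=[H] q_used=2 → run H
t=31: queue=[H] q_used=0 → run H
t=32: (idle)
t=33: (idle)
t=34: (idle)
t=35: (idle)
t=36: (idle)
t=37: (idle)

context switches = 12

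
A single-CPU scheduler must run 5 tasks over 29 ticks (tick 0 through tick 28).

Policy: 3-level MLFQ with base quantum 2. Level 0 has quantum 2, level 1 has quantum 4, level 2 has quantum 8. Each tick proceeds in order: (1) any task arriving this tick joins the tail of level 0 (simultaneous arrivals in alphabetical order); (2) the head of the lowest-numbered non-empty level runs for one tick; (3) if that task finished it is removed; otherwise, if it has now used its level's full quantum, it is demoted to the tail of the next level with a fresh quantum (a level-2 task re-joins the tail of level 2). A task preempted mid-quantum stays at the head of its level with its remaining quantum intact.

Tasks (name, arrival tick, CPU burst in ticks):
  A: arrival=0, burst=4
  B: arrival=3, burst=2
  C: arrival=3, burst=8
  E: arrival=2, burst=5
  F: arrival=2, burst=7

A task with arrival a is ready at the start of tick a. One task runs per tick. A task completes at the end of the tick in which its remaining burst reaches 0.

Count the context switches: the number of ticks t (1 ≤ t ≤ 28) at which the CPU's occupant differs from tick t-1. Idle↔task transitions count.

t=0: L0/L1/L2 = A/-/- → run A
t=1: L0/L1/L2 = A/-/- → run A
t=2: L0/L1/L2 = EF/A/- → run E
t=3: L0/L1/L2 = EFBC/A/- → run E
t=4: L0/L1/L2 = FBC/AE/- → run F
t=5: L0/L1/L2 = FBC/AE/- → run F
t=6: L0/L1/L2 = BC/AEF/- → run B
t=7: L0/L1/L2 = BC/AEF/- → run B
t=8: L0/L1/L2 = C/AEF/- → run C
t=9: L0/L1/L2 = C/AEF/- → run C
t=10: L0/L1/L2 = -/AEFC/- → run A
t=11: L0/L1/L2 = -/AEFC/- → run A
t=12: L0/L1/L2 = -/EFC/- → run E
t=13: L0/L1/L2 = -/EFC/- → run E
t=14: L0/L1/L2 = -/EFC/- → run E
t=15: L0/L1/L2 = -/FC/- → run F
t=16: L0/L1/L2 = -/FC/- → run F
t=17: L0/L1/L2 = -/FC/- → run F
t=18: L0/L1/L2 = -/FC/- → run F
t=19: L0/L1/L2 = -/C/F → run C
t=20: L0/L1/L2 = -/C/F → run C
t=21: L0/L1/L2 = -/C/F → run C
t=22: L0/L1/L2 = -/C/F → run C
t=23: L0/L1/L2 = -/-/FC → run F
t=24: L0/L1/L2 = -/-/C → run C
t=25: L0/L1/L2 = -/-/C → run C
t=26: (idle)
t=27: (idle)
t=28: (idle)

context switches = 11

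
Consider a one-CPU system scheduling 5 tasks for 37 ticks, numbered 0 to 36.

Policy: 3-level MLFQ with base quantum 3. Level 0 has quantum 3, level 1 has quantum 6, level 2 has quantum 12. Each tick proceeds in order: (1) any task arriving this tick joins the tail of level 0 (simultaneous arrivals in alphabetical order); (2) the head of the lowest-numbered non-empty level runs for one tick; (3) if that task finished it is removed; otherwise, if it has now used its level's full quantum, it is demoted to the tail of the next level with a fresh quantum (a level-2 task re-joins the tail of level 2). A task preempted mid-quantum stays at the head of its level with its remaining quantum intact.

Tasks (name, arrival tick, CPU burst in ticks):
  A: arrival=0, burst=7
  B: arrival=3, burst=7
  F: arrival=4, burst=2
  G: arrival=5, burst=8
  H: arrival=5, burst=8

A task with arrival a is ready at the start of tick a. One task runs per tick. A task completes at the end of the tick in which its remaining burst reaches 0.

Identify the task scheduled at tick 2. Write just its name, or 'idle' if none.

t=0: L0/L1/L2 = A/-/- → run A
t=1: L0/L1/L2 = A/-/- → run A
t=2: L0/L1/L2 = A/-/- → run A
t=3: L0/L1/L2 = B/A/- → run B
t=4: L0/L1/L2 = BF/A/- → run B
t=5: L0/L1/L2 = BFGH/A/- → run B
t=6: L0/L1/L2 = FGH/AB/- → run F
t=7: L0/L1/L2 = FGH/AB/- → run F
t=8: L0/L1/L2 = GH/AB/- → run G
t=9: L0/L1/L2 = GH/AB/- → run G
t=10: L0/L1/L2 = GH/AB/- → run G
t=11: L0/L1/L2 = H/ABG/- → run H
t=12: L0/L1/L2 = H/ABG/- → run H
t=13: L0/L1/L2 = H/ABG/- → run H
t=14: L0/L1/L2 = -/ABGH/- → run A
t=15: L0/L1/L2 = -/ABGH/- → run A
t=16: L0/L1/L2 = -/ABGH/- → run A
t=17: L0/L1/L2 = -/ABGH/- → run A
t=18: L0/L1/L2 = -/BGH/- → run B
t=19: L0/L1/L2 = -/BGH/- → run B
t=20: L0/L1/L2 = -/BGH/- → run B
t=21: L0/L1/L2 = -/BGH/- → run B
t=22: L0/L1/L2 = -/GH/- → run G
t=23: L0/L1/L2 = -/GH/- → run G
t=24: L0/L1/L2 = -/GH/- → run G
t=25: L0/L1/L2 = -/GH/- → run G
t=26: L0/L1/L2 = -/GH/- → run G
t=27: L0/L1/L2 = -/H/- → run H
t=28: L0/L1/L2 = -/H/- → run H
t=29: L0/L1/L2 = -/H/- → run H
t=30: L0/L1/L2 = -/H/- → run H
t=31: L0/L1/L2 = -/H/- → run H
t=32: (idle)
t=33: (idle)
t=34: (idle)
t=35: (idle)
t=36: (idle)

running at tick 2 = A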